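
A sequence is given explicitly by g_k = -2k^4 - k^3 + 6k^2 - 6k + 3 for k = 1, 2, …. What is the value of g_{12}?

-42405

g_{12} = -2·12^4 - 1·12^3 + 6·12^2 - 6·12 + 3 = -42405.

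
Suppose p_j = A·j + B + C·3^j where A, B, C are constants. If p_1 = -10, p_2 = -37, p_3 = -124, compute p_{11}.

Write the equations: A + B + 3C = -10; 2A + B + 9C = -37; 3A + B + 27C = -124.
Subtracting the first from the second: A + 6C = -27.
Subtracting the second from the third: A + 18C = -87.
Solving: C = -5, A = 3, then B = 2.
Therefore p_{11} = 33 + 2 + (-5)·177147 = -885700.

-885700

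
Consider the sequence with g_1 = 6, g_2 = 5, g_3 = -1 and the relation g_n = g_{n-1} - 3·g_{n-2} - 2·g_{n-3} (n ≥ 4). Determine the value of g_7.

Iterate the recurrence:
g_4 = -28; g_5 = -35; g_6 = 51; g_7 = 212.

212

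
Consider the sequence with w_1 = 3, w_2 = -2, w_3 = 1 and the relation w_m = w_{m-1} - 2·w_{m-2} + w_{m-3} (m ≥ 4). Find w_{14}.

Applying the relation repeatedly:
w_4 = 8; w_5 = 4; w_6 = -11; …; w_{11} = -52; w_{12} = 4; w_{13} = 93; w_{14} = 33.

33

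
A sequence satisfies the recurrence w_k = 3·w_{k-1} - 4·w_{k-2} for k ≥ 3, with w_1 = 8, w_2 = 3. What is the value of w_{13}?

-42967

Iterate the recurrence:
w_3 = -23  w_4 = -81  w_5 = -151  …  w_{10} = 3231  w_{11} = -839  w_{12} = -15441  w_{13} = -42967.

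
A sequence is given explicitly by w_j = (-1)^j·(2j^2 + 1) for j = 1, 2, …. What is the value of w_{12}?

(-1)^12 = 1; 2j^2 + 1 at j=12 is 289; so w_{12} = 289.

289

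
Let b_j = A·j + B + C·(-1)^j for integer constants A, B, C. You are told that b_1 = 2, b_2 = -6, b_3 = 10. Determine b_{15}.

58

Write the equations: A + B - C = 2; 2A + B + C = -6; 3A + B - C = 10.
Subtracting the first from the second: A + 2C = -8.
Subtracting the second from the third: A - 2C = 16.
Solving: C = -6, A = 4, then B = -8.
Therefore b_{15} = 60 + (-8) + (-6)·(-1) = 58.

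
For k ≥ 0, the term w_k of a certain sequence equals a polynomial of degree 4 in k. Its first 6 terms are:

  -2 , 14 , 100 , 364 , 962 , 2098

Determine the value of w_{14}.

93952

1st diffs: 16, 86, 264, 598, 1136.
2nd diffs: 70, 178, 334, 538.
3rd diffs: 108, 156, 204.
4th diffs: 48, 48 (constant).
Newton forward-difference form: w_k = -2 + 16·C(k,1) + 70·C(k,2) + 108·C(k,3) + 48·C(k,4).
At k = 14: k = 14, so w_{14} = -2 + 224 + 6370 + 39312 + 48048 = 93952.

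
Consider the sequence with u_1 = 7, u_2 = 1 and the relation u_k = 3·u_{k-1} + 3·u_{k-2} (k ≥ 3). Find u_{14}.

Applying the relation repeatedly:
u_3 = 24;  u_4 = 75;  u_5 = 297;  …;  u_{11} = 875529;  u_{12} = 3319380;  u_{13} = 12584727;  u_{14} = 47712321.

47712321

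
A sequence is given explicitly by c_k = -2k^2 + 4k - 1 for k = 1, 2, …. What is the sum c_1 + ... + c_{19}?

Over k = 1..19: Σk = 190, Σk² = 2470.
Total = (-2)·2470 + (4)·190 + (-1)·19 = -4199.

-4199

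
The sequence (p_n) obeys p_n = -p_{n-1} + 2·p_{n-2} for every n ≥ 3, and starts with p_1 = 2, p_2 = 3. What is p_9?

-83

Compute successive terms:
p_3 = 1;  p_4 = 5;  p_5 = -3;  p_6 = 13;  p_7 = -19;  p_8 = 45;  p_9 = -83.
(Characteristic roots are 1 and -2.)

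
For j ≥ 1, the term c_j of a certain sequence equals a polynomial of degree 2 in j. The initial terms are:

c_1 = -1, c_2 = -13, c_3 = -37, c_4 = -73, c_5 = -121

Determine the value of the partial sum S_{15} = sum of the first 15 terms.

1st diffs: -12, -24, -36, -48.
2nd diffs: -12, -12, -12 (constant).
So c_j = -6j^2 + 6j - 1.
Continuing: …, -181, -253, -337, -433, …, c_{15} = -1261.
Summing j = 1..15 (15 terms) gives -6735.

-6735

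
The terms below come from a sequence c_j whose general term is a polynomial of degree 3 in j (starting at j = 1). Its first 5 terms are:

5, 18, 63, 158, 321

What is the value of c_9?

1st diffs: 13, 45, 95, 163.
2nd diffs: 32, 50, 68.
3rd diffs: 18, 18 (constant).
So c_j = 3j^3 - 2j^2 - 2j + 6.
Evaluating at j = 9 gives c_9 = 2013.

2013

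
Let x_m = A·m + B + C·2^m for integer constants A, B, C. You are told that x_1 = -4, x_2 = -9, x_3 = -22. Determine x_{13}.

At m = 1, 2, 3: A + B + 2C = -4; 2A + B + 4C = -9; 3A + B + 8C = -22.
Subtracting the first from the second: A + 2C = -5.
Subtracting the second from the third: A + 4C = -13.
Solving: C = -4, A = 3, then B = 1.
So x_m = 3·m + 1 + (-4)·2^m; at m=13 this is -32728.

-32728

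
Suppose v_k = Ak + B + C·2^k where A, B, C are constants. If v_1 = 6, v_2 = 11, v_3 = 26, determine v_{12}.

Plug in k = 1, 2, 3: A + B + 2C = 6; 2A + B + 4C = 11; 3A + B + 8C = 26.
Subtracting the first from the second: A + 2C = 5.
Subtracting the second from the third: A + 4C = 15.
Solving: C = 5, A = -5, then B = 1.
Hence v_{12} = -5·12 + 1 + 5·4096 = 20421.

20421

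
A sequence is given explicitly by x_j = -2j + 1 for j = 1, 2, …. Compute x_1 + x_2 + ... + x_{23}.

Over j = 1..23: Σj = 276.
Total = (-2)·276 + (1)·23 = -529.

-529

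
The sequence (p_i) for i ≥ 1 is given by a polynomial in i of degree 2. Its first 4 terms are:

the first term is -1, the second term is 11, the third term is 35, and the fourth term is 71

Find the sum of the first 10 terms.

1970

1st diffs: 12, 24, 36.
2nd diffs: 12, 12 (constant).
Newton forward-difference form: p_i = -1 + 12·C(i-1,1) + 12·C(i-1,2).
Continuing: …, 119, 179, 251, 335, …, p_{10} = 539.
Summing i = 1..10 (10 terms) gives 1970.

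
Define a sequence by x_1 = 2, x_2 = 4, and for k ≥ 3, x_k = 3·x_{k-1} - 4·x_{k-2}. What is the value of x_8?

-4

Compute successive terms:
x_3 = 4;  x_4 = -4;  x_5 = -28;  x_6 = -68;  x_7 = -92;  x_8 = -4.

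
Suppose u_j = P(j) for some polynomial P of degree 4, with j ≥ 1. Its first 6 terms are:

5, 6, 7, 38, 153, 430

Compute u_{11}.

8655

1st diffs: 1, 1, 31, 115, 277.
2nd diffs: 0, 30, 84, 162.
3rd diffs: 30, 54, 78.
4th diffs: 24, 24 (constant).
Newton forward-difference form: u_j = 5 + 1·C(j-1,1) + 30·C(j-1,3) + 24·C(j-1,4).
At j = 11: j-1 = 10, so u_{11} = 5 + 10 + 3600 + 5040 = 8655.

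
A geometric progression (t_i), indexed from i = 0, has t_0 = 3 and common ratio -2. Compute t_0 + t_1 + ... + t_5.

-63

t_i = 3·(-2)^(i-0).
S = 3·((-2)^6 - 1)/(-2 - 1) = 3·(64 - 1)/(-3) = -63.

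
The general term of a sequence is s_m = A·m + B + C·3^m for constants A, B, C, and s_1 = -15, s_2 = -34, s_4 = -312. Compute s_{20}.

-13947137512

Plug in m = 1, 2, 4: A + B + 3C = -15; 2A + B + 9C = -34; 4A + B + 81C = -312.
Subtracting the first from the second: A + 6C = -19.
Subtracting the second from the third: 2A + 72C = -278.
Solving: C = -4, A = 5, then B = -8.
Therefore s_{20} = 100 + (-8) + (-4)·3486784401 = -13947137512.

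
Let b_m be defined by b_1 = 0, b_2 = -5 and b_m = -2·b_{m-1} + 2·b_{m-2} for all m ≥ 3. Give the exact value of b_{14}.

-681920

b_3 = 10;  b_4 = -30;  b_5 = 80;  …;  b_{11} = 33440;  b_{12} = -91360;  b_{13} = 249600;  b_{14} = -681920.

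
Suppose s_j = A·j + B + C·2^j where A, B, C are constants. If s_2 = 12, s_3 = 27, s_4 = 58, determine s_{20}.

Plug in j = 2, 3, 4: 2A + B + 4C = 12; 3A + B + 8C = 27; 4A + B + 16C = 58.
Subtracting the first from the second: A + 4C = 15.
Subtracting the second from the third: A + 8C = 31.
Solving: C = 4, A = -1, then B = -2.
Therefore s_{20} = -20 + (-2) + 4·1048576 = 4194282.

4194282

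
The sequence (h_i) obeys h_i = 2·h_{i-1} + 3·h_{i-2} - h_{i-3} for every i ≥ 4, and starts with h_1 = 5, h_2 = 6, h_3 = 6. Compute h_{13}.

Applying the relation repeatedly:
h_4 = 25; h_5 = 62; h_6 = 193; h_7 = 547; h_8 = 1611; h_9 = 4670; h_{10} = 13626; h_{11} = 39651; h_{12} = 115510; h_{13} = 336347.

336347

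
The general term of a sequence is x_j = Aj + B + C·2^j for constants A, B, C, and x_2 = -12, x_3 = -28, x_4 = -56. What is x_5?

Plug in j = 2, 3, 4: 2A + B + 4C = -12; 3A + B + 8C = -28; 4A + B + 16C = -56.
Subtracting the first from the second: A + 4C = -16.
Subtracting the second from the third: A + 8C = -28.
Solving: C = -3, A = -4, then B = 8.
Therefore x_5 = -20 + 8 + (-3)·32 = -108.

-108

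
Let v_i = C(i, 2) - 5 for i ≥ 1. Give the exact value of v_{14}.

C(14, 2) = 91, so v_{14} = 86.

86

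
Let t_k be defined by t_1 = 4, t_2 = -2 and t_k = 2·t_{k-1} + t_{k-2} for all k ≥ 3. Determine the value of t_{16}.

Compute successive terms:
t_3 = 0, t_4 = -2, t_5 = -4, …, t_{13} = -4756, t_{14} = -11482, t_{15} = -27720, t_{16} = -66922.

-66922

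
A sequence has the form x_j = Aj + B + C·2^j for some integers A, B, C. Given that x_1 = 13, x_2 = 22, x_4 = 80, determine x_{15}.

The three given values yield: A + B + 2C = 13; 2A + B + 4C = 22; 4A + B + 16C = 80.
Subtracting the first from the second: A + 2C = 9.
Subtracting the second from the third: 2A + 12C = 58.
Solving: C = 5, A = -1, then B = 4.
Therefore x_{15} = -15 + 4 + 5·32768 = 163829.

163829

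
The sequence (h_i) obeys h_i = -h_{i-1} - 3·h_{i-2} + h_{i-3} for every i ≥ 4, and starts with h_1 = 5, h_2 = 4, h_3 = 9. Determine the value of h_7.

-59

h_4 = -16  h_5 = -7  h_6 = 64  h_7 = -59.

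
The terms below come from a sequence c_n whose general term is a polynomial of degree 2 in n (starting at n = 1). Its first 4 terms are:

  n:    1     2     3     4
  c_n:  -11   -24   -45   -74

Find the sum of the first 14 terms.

-4249

1st diffs: -13, -21, -29.
2nd diffs: -8, -8 (constant).
Newton forward-difference form: c_n = -11 + (-13)·C(n-1,1) + (-8)·C(n-1,2).
Continuing: …, -111, -156, -209, -270, …, c_{14} = -804.
Summing n = 1..14 (14 terms) gives -4249.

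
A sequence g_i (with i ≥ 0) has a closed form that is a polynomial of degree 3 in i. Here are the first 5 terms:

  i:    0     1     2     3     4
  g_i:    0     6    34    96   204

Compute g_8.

1st diffs: 6, 28, 62, 108.
2nd diffs: 22, 34, 46.
3rd diffs: 12, 12 (constant).
Newton forward-difference form: g_i = 6·C(i,1) + 22·C(i,2) + 12·C(i,3).
At i = 8: i = 8, so g_8 = 48 + 616 + 672 = 1336.

1336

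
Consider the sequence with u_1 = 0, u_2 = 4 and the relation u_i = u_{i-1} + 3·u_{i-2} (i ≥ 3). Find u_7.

u_3 = 4; u_4 = 16; u_5 = 28; u_6 = 76; u_7 = 160.

160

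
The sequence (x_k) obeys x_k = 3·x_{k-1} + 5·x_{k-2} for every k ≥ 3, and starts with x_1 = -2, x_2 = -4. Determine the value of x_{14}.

-146633764

Step forward from the initial values:
x_3 = -22, x_4 = -86, x_5 = -368, …, x_{11} = -1989712, x_{12} = -8342006, x_{13} = -34974578, x_{14} = -146633764.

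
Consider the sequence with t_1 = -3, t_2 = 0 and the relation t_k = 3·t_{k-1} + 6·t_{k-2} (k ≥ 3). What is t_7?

Compute successive terms:
t_3 = -18;  t_4 = -54;  t_5 = -270;  t_6 = -1134;  t_7 = -5022.

-5022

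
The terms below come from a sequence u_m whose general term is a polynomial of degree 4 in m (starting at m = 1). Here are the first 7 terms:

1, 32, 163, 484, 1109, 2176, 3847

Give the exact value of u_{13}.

1st diffs: 31, 131, 321, 625, 1067, 1671.
2nd diffs: 100, 190, 304, 442, 604.
3rd diffs: 90, 114, 138, 162.
4th diffs: 24, 24, 24 (constant).
So u_m = m^4 + 5m^3 - 5m^2 - 4m + 4.
Evaluating at m = 13 gives u_{13} = 38653.

38653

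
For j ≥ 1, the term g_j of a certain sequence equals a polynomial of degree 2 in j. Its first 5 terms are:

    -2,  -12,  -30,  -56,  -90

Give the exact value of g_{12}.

-552

1st diffs: -10, -18, -26, -34.
2nd diffs: -8, -8, -8 (constant).
So g_j = -4j^2 + 2j.
Evaluating at j = 12 gives g_{12} = -552.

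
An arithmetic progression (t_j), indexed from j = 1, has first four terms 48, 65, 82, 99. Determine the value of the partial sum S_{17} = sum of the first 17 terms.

3128

Common difference d = 17.
t_j = 48 + (j - 1)·17.
t_{17} = 320; S = 17·(48 + 320)/2 = 3128.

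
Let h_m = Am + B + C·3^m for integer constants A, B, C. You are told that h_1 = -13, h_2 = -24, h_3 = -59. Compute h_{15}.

-28697807

At m = 1, 2, 3: A + B + 3C = -13; 2A + B + 9C = -24; 3A + B + 27C = -59.
Subtracting the first from the second: A + 6C = -11.
Subtracting the second from the third: A + 18C = -35.
Solving: C = -2, A = 1, then B = -8.
So h_m = 1·m + (-8) + (-2)·3^m; at m=15 this is -28697807.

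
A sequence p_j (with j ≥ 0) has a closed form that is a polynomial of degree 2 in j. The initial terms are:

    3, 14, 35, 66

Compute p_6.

1st diffs: 11, 21, 31.
2nd diffs: 10, 10 (constant).
Newton forward-difference form: p_j = 3 + 11·C(j,1) + 10·C(j,2).
At j = 6: j = 6, so p_6 = 3 + 66 + 150 = 219.

219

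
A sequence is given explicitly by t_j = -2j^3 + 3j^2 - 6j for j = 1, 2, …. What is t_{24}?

t_{24} = -2·24^3 + 3·24^2 - 6·24 = -26064.

-26064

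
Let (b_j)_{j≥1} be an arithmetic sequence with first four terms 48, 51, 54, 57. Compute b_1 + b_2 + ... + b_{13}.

Common difference d = 3.
b_j = 48 + (j - 1)·3.
b_{13} = 84; S = 13·(48 + 84)/2 = 858.

858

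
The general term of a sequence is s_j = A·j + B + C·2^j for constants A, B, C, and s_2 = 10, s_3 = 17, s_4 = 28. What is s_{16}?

The three given values yield: 2A + B + 4C = 10; 3A + B + 8C = 17; 4A + B + 16C = 28.
Subtracting the first from the second: A + 4C = 7.
Subtracting the second from the third: A + 8C = 11.
Solving: C = 1, A = 3, then B = 0.
Therefore s_{16} = 48 + 0 + 1·65536 = 65584.

65584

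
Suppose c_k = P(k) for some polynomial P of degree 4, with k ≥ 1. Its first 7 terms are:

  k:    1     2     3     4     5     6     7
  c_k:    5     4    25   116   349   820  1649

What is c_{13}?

23885

1st diffs: -1, 21, 91, 233, 471, 829.
2nd diffs: 22, 70, 142, 238, 358.
3rd diffs: 48, 72, 96, 120.
4th diffs: 24, 24, 24 (constant).
Newton forward-difference form: c_k = 5 + (-1)·C(k-1,1) + 22·C(k-1,2) + 48·C(k-1,3) + 24·C(k-1,4).
At k = 13: k-1 = 12, so c_{13} = 5 - 12 + 1452 + 10560 + 11880 = 23885.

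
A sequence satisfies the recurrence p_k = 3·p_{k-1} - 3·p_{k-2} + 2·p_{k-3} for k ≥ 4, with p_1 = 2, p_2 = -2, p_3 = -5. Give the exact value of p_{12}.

Compute successive terms:
p_4 = -5;  p_5 = -4;  p_6 = -7;  p_7 = -19;  p_8 = -44;  p_9 = -89;  p_{10} = -173;  p_{11} = -340;  p_{12} = -679.

-679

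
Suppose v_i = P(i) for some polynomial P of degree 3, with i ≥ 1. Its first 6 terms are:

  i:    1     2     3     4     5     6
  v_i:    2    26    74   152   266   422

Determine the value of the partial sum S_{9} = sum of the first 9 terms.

1st diffs: 24, 48, 78, 114, 156.
2nd diffs: 24, 30, 36, 42.
3rd diffs: 6, 6, 6 (constant).
Newton forward-difference form: v_i = 2 + 24·C(i-1,1) + 24·C(i-1,2) + 6·C(i-1,3).
Continuing: 626, 884, 1202.
Summing i = 1..9 (9 terms) gives 3654.

3654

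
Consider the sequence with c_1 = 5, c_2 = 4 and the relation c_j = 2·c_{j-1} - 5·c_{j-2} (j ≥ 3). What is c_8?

c_3 = -17, c_4 = -54, c_5 = -23, c_6 = 224, c_7 = 563, c_8 = 6.

6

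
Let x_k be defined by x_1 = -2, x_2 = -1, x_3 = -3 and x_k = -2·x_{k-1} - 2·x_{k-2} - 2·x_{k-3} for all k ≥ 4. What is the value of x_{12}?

Applying the relation repeatedly:
x_4 = 12, x_5 = -16, x_6 = 14, x_7 = -20, x_8 = 44, x_9 = -76, x_{10} = 104, x_{11} = -144, x_{12} = 232.

232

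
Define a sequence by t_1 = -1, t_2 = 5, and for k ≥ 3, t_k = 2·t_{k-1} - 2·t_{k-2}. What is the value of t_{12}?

224

Iterate the recurrence:
t_3 = 12, t_4 = 14, t_5 = 4, t_6 = -20, t_7 = -48, t_8 = -56, t_9 = -16, t_{10} = 80, t_{11} = 192, t_{12} = 224.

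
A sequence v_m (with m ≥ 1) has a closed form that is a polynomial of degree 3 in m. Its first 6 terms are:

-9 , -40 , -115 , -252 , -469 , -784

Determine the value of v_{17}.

-15865

1st diffs: -31, -75, -137, -217, -315.
2nd diffs: -44, -62, -80, -98.
3rd diffs: -18, -18, -18 (constant).
So v_m = -3m^3 - 4m^2 + 2m - 4.
Evaluating at m = 17 gives v_{17} = -15865.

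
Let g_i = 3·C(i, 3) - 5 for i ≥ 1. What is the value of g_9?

C(9, 3) = 84, so g_9 = 247.

247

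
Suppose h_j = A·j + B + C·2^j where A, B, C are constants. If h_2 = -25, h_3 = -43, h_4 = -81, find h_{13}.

The three given values yield: 2A + B + 4C = -25; 3A + B + 8C = -43; 4A + B + 16C = -81.
Subtracting the first from the second: A + 4C = -18.
Subtracting the second from the third: A + 8C = -38.
Solving: C = -5, A = 2, then B = -9.
So h_j = 2·j + (-9) + (-5)·2^j; at j=13 this is -40943.

-40943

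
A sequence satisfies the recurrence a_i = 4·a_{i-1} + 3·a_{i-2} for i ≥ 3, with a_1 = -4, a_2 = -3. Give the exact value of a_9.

-228948

Step forward from the initial values:
a_3 = -24;  a_4 = -105;  a_5 = -492;  a_6 = -2283;  a_7 = -10608;  a_8 = -49281;  a_9 = -228948.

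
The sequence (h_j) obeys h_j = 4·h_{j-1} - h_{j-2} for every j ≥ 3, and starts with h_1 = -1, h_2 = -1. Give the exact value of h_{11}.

Step forward from the initial values:
h_3 = -3  h_4 = -11  h_5 = -41  h_6 = -153  h_7 = -571  h_8 = -2131  h_9 = -7953  h_{10} = -29681  h_{11} = -110771.

-110771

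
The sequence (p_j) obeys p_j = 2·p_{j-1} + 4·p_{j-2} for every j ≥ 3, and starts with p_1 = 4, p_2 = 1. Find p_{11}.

p_3 = 18;  p_4 = 40;  p_5 = 152;  p_6 = 464;  p_7 = 1536;  p_8 = 4928;  p_9 = 16000;  p_{10} = 51712;  p_{11} = 167424.

167424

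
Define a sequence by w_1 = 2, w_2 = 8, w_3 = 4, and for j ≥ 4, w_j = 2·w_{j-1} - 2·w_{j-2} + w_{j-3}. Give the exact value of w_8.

8

Applying the relation repeatedly:
w_4 = -6, w_5 = -12, w_6 = -8, w_7 = 2, w_8 = 8.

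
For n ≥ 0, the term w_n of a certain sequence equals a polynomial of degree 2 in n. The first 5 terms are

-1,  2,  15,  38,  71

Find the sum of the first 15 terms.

4850

1st diffs: 3, 13, 23, 33.
2nd diffs: 10, 10, 10 (constant).
Newton forward-difference form: w_n = -1 + 3·C(n,1) + 10·C(n,2).
Continuing: …, 114, 167, 230, 303, …, w_{14} = 951.
Summing n = 0..14 (15 terms) gives 4850.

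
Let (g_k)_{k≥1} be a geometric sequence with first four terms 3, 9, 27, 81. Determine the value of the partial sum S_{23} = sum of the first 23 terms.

Common ratio r = 3.
g_k = 3·3^(k-1).
S = 3·(3^23 - 1)/(3 - 1) = 3·(94143178827 - 1)/(2) = 141214768239.

141214768239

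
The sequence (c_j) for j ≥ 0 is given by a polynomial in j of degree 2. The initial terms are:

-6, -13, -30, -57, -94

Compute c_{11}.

-633

1st diffs: -7, -17, -27, -37.
2nd diffs: -10, -10, -10 (constant).
Newton forward-difference form: c_j = -6 + (-7)·C(j,1) + (-10)·C(j,2).
At j = 11: j = 11, so c_{11} = -6 - 77 - 550 = -633.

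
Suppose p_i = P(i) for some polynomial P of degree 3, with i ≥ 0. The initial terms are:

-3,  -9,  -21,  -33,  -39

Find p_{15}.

1st diffs: -6, -12, -12, -6.
2nd diffs: -6, 0, 6.
3rd diffs: 6, 6 (constant).
So p_i = i^3 - 6i^2 - i - 3.
Evaluating at i = 15 gives p_{15} = 2007.

2007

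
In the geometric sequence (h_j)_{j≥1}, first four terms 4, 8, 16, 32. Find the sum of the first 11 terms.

Common ratio r = 2.
h_j = 4·2^(j-1).
S = 4·(2^11 - 1)/(2 - 1) = 4·(2048 - 1)/(1) = 8188.

8188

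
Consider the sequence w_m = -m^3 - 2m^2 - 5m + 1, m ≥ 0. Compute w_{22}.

-11725

w_{22} = -1·22^3 - 2·22^2 - 5·22 + 1 = -11725.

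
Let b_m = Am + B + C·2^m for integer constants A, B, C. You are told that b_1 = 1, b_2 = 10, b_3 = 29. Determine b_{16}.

327656

Write the equations: A + B + 2C = 1; 2A + B + 4C = 10; 3A + B + 8C = 29.
Subtracting the first from the second: A + 2C = 9.
Subtracting the second from the third: A + 4C = 19.
Solving: C = 5, A = -1, then B = -8.
Therefore b_{16} = -16 + (-8) + 5·65536 = 327656.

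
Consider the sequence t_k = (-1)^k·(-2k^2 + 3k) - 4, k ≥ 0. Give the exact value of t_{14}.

(-1)^14 = 1; -2k^2 + 3k at k=14 is -350; so t_{14} = -354.

-354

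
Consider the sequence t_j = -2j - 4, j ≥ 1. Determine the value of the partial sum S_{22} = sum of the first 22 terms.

-594

Over j = 1..22: Σj = 253.
Total = (-2)·253 + (-4)·22 = -594.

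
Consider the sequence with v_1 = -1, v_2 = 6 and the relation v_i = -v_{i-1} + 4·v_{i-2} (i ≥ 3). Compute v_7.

-506

v_3 = -10, v_4 = 34, v_5 = -74, v_6 = 210, v_7 = -506.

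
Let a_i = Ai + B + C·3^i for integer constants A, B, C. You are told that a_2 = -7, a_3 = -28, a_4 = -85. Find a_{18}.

-387420535

Plug in i = 2, 3, 4: 2A + B + 9C = -7; 3A + B + 27C = -28; 4A + B + 81C = -85.
Subtracting the first from the second: A + 18C = -21.
Subtracting the second from the third: A + 54C = -57.
Solving: C = -1, A = -3, then B = 8.
Therefore a_{18} = -54 + 8 + (-1)·387420489 = -387420535.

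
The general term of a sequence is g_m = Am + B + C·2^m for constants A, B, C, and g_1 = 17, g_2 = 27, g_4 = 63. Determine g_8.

At m = 1, 2, 4: A + B + 2C = 17; 2A + B + 4C = 27; 4A + B + 16C = 63.
Subtracting the first from the second: A + 2C = 10.
Subtracting the second from the third: 2A + 12C = 36.
Solving: C = 2, A = 6, then B = 7.
Hence g_8 = 6·8 + 7 + 2·256 = 567.

567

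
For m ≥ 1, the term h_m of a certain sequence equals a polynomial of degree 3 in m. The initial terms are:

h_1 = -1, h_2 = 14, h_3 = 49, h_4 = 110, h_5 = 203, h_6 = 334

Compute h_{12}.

2254

1st diffs: 15, 35, 61, 93, 131.
2nd diffs: 20, 26, 32, 38.
3rd diffs: 6, 6, 6 (constant).
Newton forward-difference form: h_m = -1 + 15·C(m-1,1) + 20·C(m-1,2) + 6·C(m-1,3).
At m = 12: m-1 = 11, so h_{12} = -1 + 165 + 1100 + 990 = 2254.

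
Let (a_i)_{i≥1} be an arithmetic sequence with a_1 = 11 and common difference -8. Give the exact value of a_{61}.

a_i = 11 + (i - 1)·(-8).
a_{61} = 11 + 60·(-8) = -469.

-469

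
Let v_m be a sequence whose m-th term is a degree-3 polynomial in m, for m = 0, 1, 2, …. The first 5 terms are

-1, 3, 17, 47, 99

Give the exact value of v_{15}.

1st diffs: 4, 14, 30, 52.
2nd diffs: 10, 16, 22.
3rd diffs: 6, 6 (constant).
Newton forward-difference form: v_m = -1 + 4·C(m,1) + 10·C(m,2) + 6·C(m,3).
At m = 15: m = 15, so v_{15} = -1 + 60 + 1050 + 2730 = 3839.

3839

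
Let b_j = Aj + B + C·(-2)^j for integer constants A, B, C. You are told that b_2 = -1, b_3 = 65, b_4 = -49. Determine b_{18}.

The three given values yield: 2A + B + 4C = -1; 3A + B - 8C = 65; 4A + B + 16C = -49.
Subtracting the first from the second: A - 12C = 66.
Subtracting the second from the third: A + 24C = -114.
Solving: C = -5, A = 6, then B = 7.
Hence b_{18} = 6·18 + 7 + (-5)·262144 = -1310605.

-1310605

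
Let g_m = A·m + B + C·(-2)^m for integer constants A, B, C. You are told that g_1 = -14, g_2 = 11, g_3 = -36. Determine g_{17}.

-524278

At m = 1, 2, 3: A + B - 2C = -14; 2A + B + 4C = 11; 3A + B - 8C = -36.
Subtracting the first from the second: A + 6C = 25.
Subtracting the second from the third: A - 12C = -47.
Solving: C = 4, A = 1, then B = -7.
So g_m = 1·m + (-7) + 4·(-2)^m; at m=17 this is -524278.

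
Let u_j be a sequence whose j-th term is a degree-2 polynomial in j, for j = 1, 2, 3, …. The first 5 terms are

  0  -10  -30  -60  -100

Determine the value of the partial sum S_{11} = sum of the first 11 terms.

1st diffs: -10, -20, -30, -40.
2nd diffs: -10, -10, -10 (constant).
Newton forward-difference form: u_j = (-10)·C(j-1,1) + (-10)·C(j-1,2).
Continuing: …, -150, -210, -280, -360, …, u_{11} = -550.
Summing j = 1..11 (11 terms) gives -2200.

-2200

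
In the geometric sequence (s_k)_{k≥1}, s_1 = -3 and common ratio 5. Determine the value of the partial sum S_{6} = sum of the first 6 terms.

-11718

s_k = (-3)·5^(k-1).
S = (-3)·(5^6 - 1)/(5 - 1) = (-3)·(15625 - 1)/(4) = -11718.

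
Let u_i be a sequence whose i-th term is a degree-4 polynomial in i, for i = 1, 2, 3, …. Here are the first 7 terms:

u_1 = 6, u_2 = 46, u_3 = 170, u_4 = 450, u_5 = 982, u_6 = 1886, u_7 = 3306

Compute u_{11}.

1st diffs: 40, 124, 280, 532, 904, 1420.
2nd diffs: 84, 156, 252, 372, 516.
3rd diffs: 72, 96, 120, 144.
4th diffs: 24, 24, 24 (constant).
So u_i = i^4 + 2i^3 + 5i^2 - 4i + 2.
Evaluating at i = 11 gives u_{11} = 17866.

17866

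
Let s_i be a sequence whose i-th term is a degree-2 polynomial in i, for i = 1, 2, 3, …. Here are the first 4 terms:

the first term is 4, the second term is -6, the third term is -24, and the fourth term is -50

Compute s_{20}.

1st diffs: -10, -18, -26.
2nd diffs: -8, -8 (constant).
So s_i = -4i^2 + 2i + 6.
Evaluating at i = 20 gives s_{20} = -1554.

-1554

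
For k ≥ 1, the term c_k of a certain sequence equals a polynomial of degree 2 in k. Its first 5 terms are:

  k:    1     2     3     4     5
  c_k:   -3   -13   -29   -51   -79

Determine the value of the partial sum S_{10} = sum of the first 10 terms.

-1200

1st diffs: -10, -16, -22, -28.
2nd diffs: -6, -6, -6 (constant).
Newton forward-difference form: c_k = -3 + (-10)·C(k-1,1) + (-6)·C(k-1,2).
Continuing: …, -113, -153, -199, -251, …, c_{10} = -309.
Summing k = 1..10 (10 terms) gives -1200.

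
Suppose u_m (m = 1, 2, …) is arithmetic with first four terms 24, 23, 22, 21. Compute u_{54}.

Common difference d = -1.
u_m = 24 + (m - 1)·(-1).
u_{54} = 24 + 53·(-1) = -29.

-29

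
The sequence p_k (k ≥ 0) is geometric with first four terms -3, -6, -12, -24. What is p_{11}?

-6144

Common ratio r = 2.
p_k = (-3)·2^(k-0).
p_{11} = (-3)·2^11 = -6144.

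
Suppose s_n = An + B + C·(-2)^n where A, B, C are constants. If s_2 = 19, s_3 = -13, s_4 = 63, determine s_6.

At n = 2, 3, 4: 2A + B + 4C = 19; 3A + B - 8C = -13; 4A + B + 16C = 63.
Subtracting the first from the second: A - 12C = -32.
Subtracting the second from the third: A + 24C = 76.
Solving: C = 3, A = 4, then B = -1.
Hence s_6 = 4·6 + (-1) + 3·64 = 215.

215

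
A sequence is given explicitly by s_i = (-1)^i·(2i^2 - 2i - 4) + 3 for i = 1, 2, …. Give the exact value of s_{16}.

(-1)^16 = 1; 2i^2 - 2i - 4 at i=16 is 476; so s_{16} = 479.

479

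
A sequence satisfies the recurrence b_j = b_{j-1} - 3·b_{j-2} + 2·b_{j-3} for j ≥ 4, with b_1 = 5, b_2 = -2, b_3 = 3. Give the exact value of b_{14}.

-1742

Step forward from the initial values:
b_4 = 19, b_5 = 6, b_6 = -45, …, b_{11} = -386, b_{12} = 755, b_{13} = 1295, b_{14} = -1742.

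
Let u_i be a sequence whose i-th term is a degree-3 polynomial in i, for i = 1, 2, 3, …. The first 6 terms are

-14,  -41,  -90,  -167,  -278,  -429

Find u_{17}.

1st diffs: -27, -49, -77, -111, -151.
2nd diffs: -22, -28, -34, -40.
3rd diffs: -6, -6, -6 (constant).
So u_i = -i^3 - 5i^2 - 5i - 3.
Evaluating at i = 17 gives u_{17} = -6446.

-6446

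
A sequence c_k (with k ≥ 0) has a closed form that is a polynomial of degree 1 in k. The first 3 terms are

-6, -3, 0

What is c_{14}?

36

1st diffs: 3, 3 (constant).
So c_k = 3k - 6.
Evaluating at k = 14 gives c_{14} = 36.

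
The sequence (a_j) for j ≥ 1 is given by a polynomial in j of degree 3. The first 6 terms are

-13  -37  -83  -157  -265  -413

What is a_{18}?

1st diffs: -24, -46, -74, -108, -148.
2nd diffs: -22, -28, -34, -40.
3rd diffs: -6, -6, -6 (constant).
Newton forward-difference form: a_j = -13 + (-24)·C(j-1,1) + (-22)·C(j-1,2) + (-6)·C(j-1,3).
At j = 18: j-1 = 17, so a_{18} = -13 - 408 - 2992 - 4080 = -7493.

-7493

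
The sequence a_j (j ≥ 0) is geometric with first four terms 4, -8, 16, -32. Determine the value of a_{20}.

4194304

Common ratio r = -2.
a_j = 4·(-2)^(j-0).
a_{20} = 4·(-2)^20 = 4194304.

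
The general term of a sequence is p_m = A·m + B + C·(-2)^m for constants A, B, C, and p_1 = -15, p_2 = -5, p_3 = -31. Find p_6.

The three given values yield: A + B - 2C = -15; 2A + B + 4C = -5; 3A + B - 8C = -31.
Subtracting the first from the second: A + 6C = 10.
Subtracting the second from the third: A - 12C = -26.
Solving: C = 2, A = -2, then B = -9.
Therefore p_6 = -12 + (-9) + 2·64 = 107.

107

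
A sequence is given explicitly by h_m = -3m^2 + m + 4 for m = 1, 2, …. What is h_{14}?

-570

h_{14} = -3·14^2 + 1·14 + 4 = -570.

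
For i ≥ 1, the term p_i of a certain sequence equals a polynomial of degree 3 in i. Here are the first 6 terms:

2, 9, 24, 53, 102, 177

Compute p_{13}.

1934

1st diffs: 7, 15, 29, 49, 75.
2nd diffs: 8, 14, 20, 26.
3rd diffs: 6, 6, 6 (constant).
So p_i = i^3 - 2i^2 + 6i - 3.
Evaluating at i = 13 gives p_{13} = 1934.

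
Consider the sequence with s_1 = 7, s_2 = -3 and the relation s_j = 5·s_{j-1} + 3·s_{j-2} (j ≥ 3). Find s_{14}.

603085053

Step forward from the initial values:
s_3 = 6;  s_4 = 21;  s_5 = 123;  …;  s_{11} = 3544251;  s_{12} = 19640046;  s_{13} = 108832983;  s_{14} = 603085053.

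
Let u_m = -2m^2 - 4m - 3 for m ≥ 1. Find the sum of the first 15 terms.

Over m = 1..15: Σm = 120, Σm² = 1240.
Total = (-2)·1240 + (-4)·120 + (-3)·15 = -3005.

-3005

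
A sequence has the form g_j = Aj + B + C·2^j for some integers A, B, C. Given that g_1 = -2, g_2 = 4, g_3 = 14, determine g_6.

Write the equations: A + B + 2C = -2; 2A + B + 4C = 4; 3A + B + 8C = 14.
Subtracting the first from the second: A + 2C = 6.
Subtracting the second from the third: A + 4C = 10.
Solving: C = 2, A = 2, then B = -8.
So g_j = 2·j + (-8) + 2·2^j; at j=6 this is 132.

132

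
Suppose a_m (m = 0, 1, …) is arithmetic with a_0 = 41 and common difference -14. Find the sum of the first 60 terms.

-22320

a_m = 41 + (m - 0)·(-14).
a_{59} = -785; S = 60·(41 + (-785))/2 = -22320.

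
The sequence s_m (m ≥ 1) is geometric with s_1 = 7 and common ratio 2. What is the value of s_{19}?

1835008

s_m = 7·2^(m-1).
s_{19} = 7·2^18 = 1835008.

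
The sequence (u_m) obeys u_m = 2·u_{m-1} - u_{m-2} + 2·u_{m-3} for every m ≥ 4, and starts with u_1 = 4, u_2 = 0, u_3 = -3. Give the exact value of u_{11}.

Compute successive terms:
u_4 = 2;  u_5 = 7;  u_6 = 6;  u_7 = 9;  u_8 = 26;  u_9 = 55;  u_{10} = 102;  u_{11} = 201.

201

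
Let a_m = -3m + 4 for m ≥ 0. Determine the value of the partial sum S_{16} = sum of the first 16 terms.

-296

Over m = 0..15: Σm = 120.
Total = (-3)·120 + (4)·16 = -296.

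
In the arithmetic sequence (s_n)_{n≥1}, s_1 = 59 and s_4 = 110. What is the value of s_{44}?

Common difference d = (110 - 59) / (4 - 1) = 17.
s_n = 59 + (n - 1)·17.
s_{44} = 59 + 43·17 = 790.

790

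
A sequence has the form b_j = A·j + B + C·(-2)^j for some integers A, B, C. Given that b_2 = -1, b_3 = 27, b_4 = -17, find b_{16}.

-131009

Plug in j = 2, 3, 4: 2A + B + 4C = -1; 3A + B - 8C = 27; 4A + B + 16C = -17.
Subtracting the first from the second: A - 12C = 28.
Subtracting the second from the third: A + 24C = -44.
Solving: C = -2, A = 4, then B = -1.
Hence b_{16} = 4·16 + (-1) + (-2)·65536 = -131009.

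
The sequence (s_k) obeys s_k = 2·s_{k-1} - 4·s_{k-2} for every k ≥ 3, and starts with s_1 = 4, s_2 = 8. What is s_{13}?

16384

Applying the relation repeatedly:
s_3 = 0; s_4 = -32; s_5 = -64; …; s_{10} = -2048; s_{11} = -4096; s_{12} = 0; s_{13} = 16384.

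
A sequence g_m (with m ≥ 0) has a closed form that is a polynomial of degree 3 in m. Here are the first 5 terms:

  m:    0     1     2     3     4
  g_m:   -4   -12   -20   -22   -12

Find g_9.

428

1st diffs: -8, -8, -2, 10.
2nd diffs: 0, 6, 12.
3rd diffs: 6, 6 (constant).
So g_m = m^3 - 3m^2 - 6m - 4.
Evaluating at m = 9 gives g_9 = 428.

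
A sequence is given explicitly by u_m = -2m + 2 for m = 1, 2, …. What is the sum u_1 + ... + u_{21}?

Over m = 1..21: Σm = 231.
Total = (-2)·231 + (2)·21 = -420.

-420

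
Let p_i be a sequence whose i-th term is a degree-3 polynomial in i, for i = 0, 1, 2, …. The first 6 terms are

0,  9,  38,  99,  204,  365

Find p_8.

1304

1st diffs: 9, 29, 61, 105, 161.
2nd diffs: 20, 32, 44, 56.
3rd diffs: 12, 12, 12 (constant).
Newton forward-difference form: p_i = 9·C(i,1) + 20·C(i,2) + 12·C(i,3).
At i = 8: i = 8, so p_8 = 72 + 560 + 672 = 1304.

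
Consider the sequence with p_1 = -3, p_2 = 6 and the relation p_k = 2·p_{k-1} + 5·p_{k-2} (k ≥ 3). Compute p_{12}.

Compute successive terms:
p_3 = -3, p_4 = 24, p_5 = 33, p_6 = 186, p_7 = 537, p_8 = 2004, p_9 = 6693, p_{10} = 23406, p_{11} = 80277, p_{12} = 277584.

277584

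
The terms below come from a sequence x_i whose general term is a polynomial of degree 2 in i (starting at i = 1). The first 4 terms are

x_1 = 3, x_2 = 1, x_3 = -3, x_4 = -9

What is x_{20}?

1st diffs: -2, -4, -6.
2nd diffs: -2, -2 (constant).
Newton forward-difference form: x_i = 3 + (-2)·C(i-1,1) + (-2)·C(i-1,2).
At i = 20: i-1 = 19, so x_{20} = 3 - 38 - 342 = -377.

-377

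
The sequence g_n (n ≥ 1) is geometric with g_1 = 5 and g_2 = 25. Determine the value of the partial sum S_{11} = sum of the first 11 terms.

61035155

Common ratio r = 5.
g_n = 5·5^(n-1).
S = 5·(5^11 - 1)/(5 - 1) = 5·(48828125 - 1)/(4) = 61035155.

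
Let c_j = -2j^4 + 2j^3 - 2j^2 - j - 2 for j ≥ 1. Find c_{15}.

-94967

c_{15} = -2·15^4 + 2·15^3 - 2·15^2 - 1·15 - 2 = -94967.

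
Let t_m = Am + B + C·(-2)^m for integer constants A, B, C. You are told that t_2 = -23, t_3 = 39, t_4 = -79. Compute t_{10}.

-5107

Write the equations: 2A + B + 4C = -23; 3A + B - 8C = 39; 4A + B + 16C = -79.
Subtracting the first from the second: A - 12C = 62.
Subtracting the second from the third: A + 24C = -118.
Solving: C = -5, A = 2, then B = -7.
So t_m = 2·m + (-7) + (-5)·(-2)^m; at m=10 this is -5107.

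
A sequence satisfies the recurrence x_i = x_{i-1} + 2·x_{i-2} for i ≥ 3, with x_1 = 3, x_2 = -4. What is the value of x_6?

-14

x_3 = 2;  x_4 = -6;  x_5 = -2;  x_6 = -14.
(Characteristic roots are 2 and -1.)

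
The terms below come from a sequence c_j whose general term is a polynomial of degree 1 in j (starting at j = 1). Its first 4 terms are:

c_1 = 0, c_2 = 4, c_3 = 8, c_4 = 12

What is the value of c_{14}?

1st diffs: 4, 4, 4 (constant).
So c_j = 4j - 4.
Evaluating at j = 14 gives c_{14} = 52.

52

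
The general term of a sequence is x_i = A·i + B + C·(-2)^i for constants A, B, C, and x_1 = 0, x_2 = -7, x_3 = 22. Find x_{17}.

Plug in i = 1, 2, 3: A + B - 2C = 0; 2A + B + 4C = -7; 3A + B - 8C = 22.
Subtracting the first from the second: A + 6C = -7.
Subtracting the second from the third: A - 12C = 29.
Solving: C = -2, A = 5, then B = -9.
Therefore x_{17} = 85 + (-9) + (-2)·(-131072) = 262220.

262220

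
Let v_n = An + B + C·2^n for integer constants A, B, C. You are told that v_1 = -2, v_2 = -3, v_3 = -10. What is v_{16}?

Plug in n = 1, 2, 3: A + B + 2C = -2; 2A + B + 4C = -3; 3A + B + 8C = -10.
Subtracting the first from the second: A + 2C = -1.
Subtracting the second from the third: A + 4C = -7.
Solving: C = -3, A = 5, then B = -1.
Hence v_{16} = 5·16 + (-1) + (-3)·65536 = -196529.

-196529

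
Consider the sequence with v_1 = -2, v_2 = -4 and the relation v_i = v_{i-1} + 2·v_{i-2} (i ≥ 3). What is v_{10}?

Compute successive terms:
v_3 = -8;  v_4 = -16;  v_5 = -32;  v_6 = -64;  v_7 = -128;  v_8 = -256;  v_9 = -512;  v_{10} = -1024.
(Characteristic roots are 2 and -1.)

-1024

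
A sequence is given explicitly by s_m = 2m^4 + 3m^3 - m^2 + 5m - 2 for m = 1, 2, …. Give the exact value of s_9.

s_9 = 2·9^4 + 3·9^3 - 1·9^2 + 5·9 - 2 = 15271.

15271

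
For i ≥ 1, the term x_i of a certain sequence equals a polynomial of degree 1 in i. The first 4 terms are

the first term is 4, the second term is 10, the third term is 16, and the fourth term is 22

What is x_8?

46

1st diffs: 6, 6, 6 (constant).
So x_i = 6i - 2.
Evaluating at i = 8 gives x_8 = 46.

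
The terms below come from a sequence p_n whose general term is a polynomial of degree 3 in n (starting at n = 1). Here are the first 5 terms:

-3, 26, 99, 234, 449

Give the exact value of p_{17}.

1st diffs: 29, 73, 135, 215.
2nd diffs: 44, 62, 80.
3rd diffs: 18, 18 (constant).
Newton forward-difference form: p_n = -3 + 29·C(n-1,1) + 44·C(n-1,2) + 18·C(n-1,3).
At n = 17: n-1 = 16, so p_{17} = -3 + 464 + 5280 + 10080 = 15821.

15821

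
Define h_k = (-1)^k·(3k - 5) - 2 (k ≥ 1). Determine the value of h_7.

(-1)^7 = -1; 3k - 5 at k=7 is 16; so h_7 = -18.

-18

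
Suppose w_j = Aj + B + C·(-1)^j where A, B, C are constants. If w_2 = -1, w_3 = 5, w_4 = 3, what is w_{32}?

59

At j = 2, 3, 4: 2A + B + C = -1; 3A + B - C = 5; 4A + B + C = 3.
Subtracting the first from the second: A - 2C = 6.
Subtracting the second from the third: A + 2C = -2.
Solving: C = -2, A = 2, then B = -3.
So w_j = 2·j + (-3) + (-2)·(-1)^j; at j=32 this is 59.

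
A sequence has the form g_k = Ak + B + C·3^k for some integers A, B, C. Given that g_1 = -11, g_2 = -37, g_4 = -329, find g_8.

At k = 1, 2, 4: A + B + 3C = -11; 2A + B + 9C = -37; 4A + B + 81C = -329.
Subtracting the first from the second: A + 6C = -26.
Subtracting the second from the third: 2A + 72C = -292.
Solving: C = -4, A = -2, then B = 3.
Hence g_8 = -2·8 + 3 + (-4)·6561 = -26257.

-26257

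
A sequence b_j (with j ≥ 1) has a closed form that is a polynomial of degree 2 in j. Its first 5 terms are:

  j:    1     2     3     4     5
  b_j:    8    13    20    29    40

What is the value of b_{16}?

1st diffs: 5, 7, 9, 11.
2nd diffs: 2, 2, 2 (constant).
Newton forward-difference form: b_j = 8 + 5·C(j-1,1) + 2·C(j-1,2).
At j = 16: j-1 = 15, so b_{16} = 8 + 75 + 210 = 293.

293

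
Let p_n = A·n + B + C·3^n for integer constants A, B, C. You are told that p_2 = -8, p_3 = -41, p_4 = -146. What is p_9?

-39335

Plug in n = 2, 3, 4: 2A + B + 9C = -8; 3A + B + 27C = -41; 4A + B + 81C = -146.
Subtracting the first from the second: A + 18C = -33.
Subtracting the second from the third: A + 54C = -105.
Solving: C = -2, A = 3, then B = 4.
So p_n = 3·n + 4 + (-2)·3^n; at n=9 this is -39335.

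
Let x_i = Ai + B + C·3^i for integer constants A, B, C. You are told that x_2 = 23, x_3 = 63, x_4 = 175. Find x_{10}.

118135

The three given values yield: 2A + B + 9C = 23; 3A + B + 27C = 63; 4A + B + 81C = 175.
Subtracting the first from the second: A + 18C = 40.
Subtracting the second from the third: A + 54C = 112.
Solving: C = 2, A = 4, then B = -3.
So x_i = 4·i + (-3) + 2·3^i; at i=10 this is 118135.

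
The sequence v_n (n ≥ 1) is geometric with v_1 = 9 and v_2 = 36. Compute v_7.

36864

Common ratio r = 4.
v_n = 9·4^(n-1).
v_7 = 9·4^6 = 36864.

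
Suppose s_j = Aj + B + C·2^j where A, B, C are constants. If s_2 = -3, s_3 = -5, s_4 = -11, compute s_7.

-117

Write the equations: 2A + B + 4C = -3; 3A + B + 8C = -5; 4A + B + 16C = -11.
Subtracting the first from the second: A + 4C = -2.
Subtracting the second from the third: A + 8C = -6.
Solving: C = -1, A = 2, then B = -3.
Hence s_7 = 2·7 + (-3) + (-1)·128 = -117.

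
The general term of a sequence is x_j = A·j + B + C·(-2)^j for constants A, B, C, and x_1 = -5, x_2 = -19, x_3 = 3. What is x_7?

At j = 1, 2, 3: A + B - 2C = -5; 2A + B + 4C = -19; 3A + B - 8C = 3.
Subtracting the first from the second: A + 6C = -14.
Subtracting the second from the third: A - 12C = 22.
Solving: C = -2, A = -2, then B = -7.
Therefore x_7 = -14 + (-7) + (-2)·(-128) = 235.

235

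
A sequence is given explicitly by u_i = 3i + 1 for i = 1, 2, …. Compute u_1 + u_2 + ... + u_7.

Over i = 1..7: Σi = 28.
Total = (3)·28 + (1)·7 = 91.

91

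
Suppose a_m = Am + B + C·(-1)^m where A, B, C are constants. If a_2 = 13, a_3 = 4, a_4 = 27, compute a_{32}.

At m = 2, 3, 4: 2A + B + C = 13; 3A + B - C = 4; 4A + B + C = 27.
Subtracting the first from the second: A - 2C = -9.
Subtracting the second from the third: A + 2C = 23.
Solving: C = 8, A = 7, then B = -9.
Hence a_{32} = 7·32 + (-9) + 8·1 = 223.

223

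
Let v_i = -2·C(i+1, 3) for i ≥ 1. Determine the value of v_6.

C(7, 3) = 35, so v_6 = -70.

-70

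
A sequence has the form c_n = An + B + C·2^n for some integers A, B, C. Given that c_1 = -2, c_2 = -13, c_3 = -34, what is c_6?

-317

Plug in n = 1, 2, 3: A + B + 2C = -2; 2A + B + 4C = -13; 3A + B + 8C = -34.
Subtracting the first from the second: A + 2C = -11.
Subtracting the second from the third: A + 4C = -21.
Solving: C = -5, A = -1, then B = 9.
So c_n = -1·n + 9 + (-5)·2^n; at n=6 this is -317.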